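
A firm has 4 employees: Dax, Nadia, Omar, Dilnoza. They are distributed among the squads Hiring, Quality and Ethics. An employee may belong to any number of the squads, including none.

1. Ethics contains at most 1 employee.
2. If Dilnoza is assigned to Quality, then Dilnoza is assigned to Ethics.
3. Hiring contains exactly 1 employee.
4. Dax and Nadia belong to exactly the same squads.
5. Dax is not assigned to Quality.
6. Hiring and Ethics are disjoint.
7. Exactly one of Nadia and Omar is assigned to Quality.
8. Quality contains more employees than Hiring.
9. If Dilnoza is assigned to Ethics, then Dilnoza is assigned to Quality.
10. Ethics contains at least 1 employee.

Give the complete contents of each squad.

Hiring = {Omar}; Quality = {Dilnoza, Omar}; Ethics = {Dilnoza}

From (5): Dax ∉ Quality.
(4): Nadia matches Dax: Nadia ∉ Quality.
(7) (exactly one): Omar ∈ Quality.
Suppose Dax ∈ Hiring: no assignment then satisfies all the clues, so Dax ∉ Hiring.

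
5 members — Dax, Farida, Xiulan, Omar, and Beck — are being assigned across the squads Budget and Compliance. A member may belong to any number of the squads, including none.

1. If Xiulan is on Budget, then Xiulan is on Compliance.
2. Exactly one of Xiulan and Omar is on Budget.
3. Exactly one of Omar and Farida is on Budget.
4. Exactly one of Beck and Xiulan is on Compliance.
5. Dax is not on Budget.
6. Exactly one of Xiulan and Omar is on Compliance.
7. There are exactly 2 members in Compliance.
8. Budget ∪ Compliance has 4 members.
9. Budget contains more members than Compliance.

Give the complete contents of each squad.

Budget = {Beck, Farida, Xiulan}; Compliance = {Dax, Xiulan}

From (5): Dax ∉ Budget.
Suppose Dax ∉ Compliance: no assignment then satisfies all the clues, so Dax ∈ Compliance.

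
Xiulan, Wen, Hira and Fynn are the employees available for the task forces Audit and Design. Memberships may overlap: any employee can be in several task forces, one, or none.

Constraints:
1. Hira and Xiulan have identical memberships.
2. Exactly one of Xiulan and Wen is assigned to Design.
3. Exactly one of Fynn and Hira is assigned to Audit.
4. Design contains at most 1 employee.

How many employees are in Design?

1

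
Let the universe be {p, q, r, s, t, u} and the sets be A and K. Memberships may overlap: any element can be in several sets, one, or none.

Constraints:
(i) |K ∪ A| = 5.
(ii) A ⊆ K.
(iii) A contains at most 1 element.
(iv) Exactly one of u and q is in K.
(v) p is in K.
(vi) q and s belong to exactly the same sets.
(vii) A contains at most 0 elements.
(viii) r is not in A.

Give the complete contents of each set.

A = {}; K = {p, q, r, s, t}

From (v): p ∈ K.
From (viii): r ∉ A.
(vii): A already has 0, so the rest are out.
Suppose q ∉ K: no assignment then satisfies all the clues, so q ∈ K.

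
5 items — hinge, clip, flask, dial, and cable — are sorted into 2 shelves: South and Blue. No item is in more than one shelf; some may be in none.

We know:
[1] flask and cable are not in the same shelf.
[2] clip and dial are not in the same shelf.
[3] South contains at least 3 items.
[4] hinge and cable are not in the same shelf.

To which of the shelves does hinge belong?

hinge: South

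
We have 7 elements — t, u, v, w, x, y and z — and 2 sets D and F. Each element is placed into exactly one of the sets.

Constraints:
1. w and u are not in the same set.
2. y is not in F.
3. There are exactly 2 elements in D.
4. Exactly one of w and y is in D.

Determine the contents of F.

F = {t, v, w, x, z}

From (2): y ∉ F.
Only one set left: y ∈ D.
(4) (exactly one): w ∉ D.
Only one set left: w ∈ F.
(1): u ∉ F.
Only one set left: u ∈ D.
(3): D already has 2, so the rest are out.
Only one set left: t ∈ F.
Only one set left: v ∈ F.
Only one set left: x ∈ F.
Only one set left: z ∈ F.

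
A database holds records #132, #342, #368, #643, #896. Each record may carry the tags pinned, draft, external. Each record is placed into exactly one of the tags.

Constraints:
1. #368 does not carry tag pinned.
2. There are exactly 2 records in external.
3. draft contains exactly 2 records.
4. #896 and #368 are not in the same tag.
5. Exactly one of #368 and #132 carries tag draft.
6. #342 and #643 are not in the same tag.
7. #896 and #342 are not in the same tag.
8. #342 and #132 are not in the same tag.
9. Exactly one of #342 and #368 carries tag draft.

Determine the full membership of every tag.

pinned = {#342}; draft = {#368, #643}; external = {#132, #896}

From (1): #368 ∉ pinned.
Suppose #132 ∈ pinned: no assignment then satisfies all the clues, so #132 ∉ pinned.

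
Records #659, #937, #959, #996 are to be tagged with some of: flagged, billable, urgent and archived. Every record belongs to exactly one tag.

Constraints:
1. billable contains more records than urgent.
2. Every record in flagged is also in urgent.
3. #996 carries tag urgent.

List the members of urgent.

urgent = {#996}

From (3): #996 ∈ urgent.
Suppose #659 ∈ urgent: no assignment then satisfies all the clues, so #659 ∉ urgent.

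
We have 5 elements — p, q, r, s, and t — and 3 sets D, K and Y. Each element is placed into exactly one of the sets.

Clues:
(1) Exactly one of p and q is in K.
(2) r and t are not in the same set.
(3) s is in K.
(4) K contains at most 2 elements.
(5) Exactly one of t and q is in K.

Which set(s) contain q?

q: K

From (3): s ∈ K.
Suppose q ∈ D: no assignment then satisfies all the clues, so q ∉ D.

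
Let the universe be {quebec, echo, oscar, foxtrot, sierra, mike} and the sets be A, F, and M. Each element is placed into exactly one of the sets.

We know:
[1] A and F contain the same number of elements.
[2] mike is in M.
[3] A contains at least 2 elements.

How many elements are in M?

2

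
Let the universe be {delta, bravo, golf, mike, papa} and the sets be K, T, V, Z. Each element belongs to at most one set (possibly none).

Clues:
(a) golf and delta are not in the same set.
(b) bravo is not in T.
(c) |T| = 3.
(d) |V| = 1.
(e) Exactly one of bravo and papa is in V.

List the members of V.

V = {bravo}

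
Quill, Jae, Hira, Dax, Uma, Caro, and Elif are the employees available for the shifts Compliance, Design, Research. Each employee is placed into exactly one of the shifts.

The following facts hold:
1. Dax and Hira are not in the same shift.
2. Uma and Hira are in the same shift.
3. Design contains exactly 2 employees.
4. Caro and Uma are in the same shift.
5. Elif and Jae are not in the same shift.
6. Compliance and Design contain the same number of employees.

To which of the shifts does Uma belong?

Uma: Research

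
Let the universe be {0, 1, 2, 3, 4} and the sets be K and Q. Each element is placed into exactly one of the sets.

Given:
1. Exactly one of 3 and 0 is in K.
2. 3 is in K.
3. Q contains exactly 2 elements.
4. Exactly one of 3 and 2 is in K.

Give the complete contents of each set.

From (2): 3 ∈ K.
(1) (exactly one): 0 ∉ K.
(4) (exactly one): 2 ∉ K.
Only one set left: 0 ∈ Q.
Only one set left: 2 ∈ Q.
(3): Q already has 2, so the rest are out.
Only one set left: 1 ∈ K.
Only one set left: 4 ∈ K.

K = {1, 3, 4}; Q = {0, 2}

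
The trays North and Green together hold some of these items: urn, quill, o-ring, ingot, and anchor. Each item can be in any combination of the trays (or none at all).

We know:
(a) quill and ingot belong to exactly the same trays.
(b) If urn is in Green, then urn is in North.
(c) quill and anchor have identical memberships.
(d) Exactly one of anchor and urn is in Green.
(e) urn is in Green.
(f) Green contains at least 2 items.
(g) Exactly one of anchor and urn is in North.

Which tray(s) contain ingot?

From (e): urn ∈ Green.
(b): urn ∈ North.
(d) (exactly one): anchor ∉ Green.
(g) (exactly one): anchor ∉ North.
(c): quill matches anchor: quill ∉ North.
(c): quill matches anchor: quill ∉ Green.
(a): ingot matches quill: ingot ∉ North.
(a): ingot matches quill: ingot ∉ Green.
(f): only 2 candidates remain for Green, so all are in.

ingot: none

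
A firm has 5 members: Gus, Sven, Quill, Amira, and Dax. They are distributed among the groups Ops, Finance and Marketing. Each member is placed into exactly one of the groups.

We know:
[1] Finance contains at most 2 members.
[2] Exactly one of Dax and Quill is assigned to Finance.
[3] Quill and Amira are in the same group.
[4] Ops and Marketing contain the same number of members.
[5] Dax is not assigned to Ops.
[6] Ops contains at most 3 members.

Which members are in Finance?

Finance = {Dax}

From (5): Dax ∉ Ops.
Suppose Gus ∈ Finance: no assignment then satisfies all the clues, so Gus ∉ Finance.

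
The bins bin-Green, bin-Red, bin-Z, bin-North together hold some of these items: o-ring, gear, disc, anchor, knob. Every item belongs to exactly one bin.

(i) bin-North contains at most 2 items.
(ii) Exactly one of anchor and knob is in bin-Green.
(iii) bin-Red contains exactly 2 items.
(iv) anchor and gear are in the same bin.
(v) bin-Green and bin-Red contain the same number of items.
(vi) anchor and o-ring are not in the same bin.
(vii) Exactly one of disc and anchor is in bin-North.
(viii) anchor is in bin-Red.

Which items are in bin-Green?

From (viii): anchor ∈ bin-Red.
(ii) (exactly one): knob ∈ bin-Green.
(iv): gear matches anchor: gear ∉ bin-Green.
(iv): gear matches anchor: gear ∈ bin-Red.
(vi): o-ring ∉ bin-Red.
(vii) (exactly one): disc ∈ bin-North.
Suppose o-ring ∉ bin-Green: no assignment then satisfies all the clues, so o-ring ∈ bin-Green.

bin-Green = {knob, o-ring}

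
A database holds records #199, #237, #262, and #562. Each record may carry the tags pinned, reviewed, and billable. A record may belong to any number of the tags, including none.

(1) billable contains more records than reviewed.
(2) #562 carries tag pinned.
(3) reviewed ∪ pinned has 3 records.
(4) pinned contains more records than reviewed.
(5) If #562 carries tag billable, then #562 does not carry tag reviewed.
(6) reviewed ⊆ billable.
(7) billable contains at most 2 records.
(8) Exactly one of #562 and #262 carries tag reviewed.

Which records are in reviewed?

reviewed = {#262}

From (2): #562 ∈ pinned.
Suppose #199 ∈ reviewed: no assignment then satisfies all the clues, so #199 ∉ reviewed.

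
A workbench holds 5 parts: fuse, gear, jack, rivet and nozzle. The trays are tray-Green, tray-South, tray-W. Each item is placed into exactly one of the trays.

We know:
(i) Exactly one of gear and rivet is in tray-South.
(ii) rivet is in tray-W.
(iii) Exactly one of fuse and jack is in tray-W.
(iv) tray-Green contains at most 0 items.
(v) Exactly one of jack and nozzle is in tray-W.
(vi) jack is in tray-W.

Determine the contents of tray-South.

tray-South = {fuse, gear, nozzle}

From (ii): rivet ∈ tray-W.
From (vi): jack ∈ tray-W.
(i) (exactly one): gear ∈ tray-South.
(iii) (exactly one): fuse ∉ tray-W.
(iv): tray-Green already has 0, so the rest are out.
(v) (exactly one): nozzle ∉ tray-W.
Only one tray left: fuse ∈ tray-South.
Only one tray left: nozzle ∈ tray-South.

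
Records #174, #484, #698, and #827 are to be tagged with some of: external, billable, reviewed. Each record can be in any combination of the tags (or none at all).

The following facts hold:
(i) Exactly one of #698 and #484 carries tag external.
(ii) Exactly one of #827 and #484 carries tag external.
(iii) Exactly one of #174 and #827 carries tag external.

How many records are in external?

2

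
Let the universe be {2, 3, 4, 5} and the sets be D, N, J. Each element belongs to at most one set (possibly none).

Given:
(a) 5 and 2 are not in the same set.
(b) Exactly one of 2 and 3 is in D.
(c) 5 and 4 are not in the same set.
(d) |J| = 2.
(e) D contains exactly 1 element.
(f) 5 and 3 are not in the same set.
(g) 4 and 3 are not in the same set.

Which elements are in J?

J = {2, 4}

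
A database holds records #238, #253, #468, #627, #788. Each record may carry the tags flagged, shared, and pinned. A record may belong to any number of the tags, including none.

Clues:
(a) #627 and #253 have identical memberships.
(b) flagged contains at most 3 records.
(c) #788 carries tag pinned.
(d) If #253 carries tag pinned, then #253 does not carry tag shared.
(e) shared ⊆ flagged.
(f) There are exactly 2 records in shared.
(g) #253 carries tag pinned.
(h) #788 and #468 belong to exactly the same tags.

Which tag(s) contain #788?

#788: flagged, pinned, shared

From (c): #788 ∈ pinned.
From (g): #253 ∈ pinned.
(a): #627 matches #253: #627 ∈ pinned.
(d): #253 ∉ shared.
(h): #468 matches #788: #468 ∈ pinned.
(a): #627 matches #253: #627 ∉ shared.
Suppose #788 ∉ flagged: no assignment then satisfies all the clues, so #788 ∈ flagged.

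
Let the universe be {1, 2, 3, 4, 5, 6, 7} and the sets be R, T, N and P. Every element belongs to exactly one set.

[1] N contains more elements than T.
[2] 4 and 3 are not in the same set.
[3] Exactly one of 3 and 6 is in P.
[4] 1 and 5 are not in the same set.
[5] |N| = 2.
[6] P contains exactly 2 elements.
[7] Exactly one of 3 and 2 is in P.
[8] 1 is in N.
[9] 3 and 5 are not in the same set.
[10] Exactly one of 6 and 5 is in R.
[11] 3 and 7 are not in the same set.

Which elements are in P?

P = {2, 6}

From (8): 1 ∈ N.
(4): 5 ∉ N.
Suppose 2 ∉ P: no assignment then satisfies all the clues, so 2 ∈ P.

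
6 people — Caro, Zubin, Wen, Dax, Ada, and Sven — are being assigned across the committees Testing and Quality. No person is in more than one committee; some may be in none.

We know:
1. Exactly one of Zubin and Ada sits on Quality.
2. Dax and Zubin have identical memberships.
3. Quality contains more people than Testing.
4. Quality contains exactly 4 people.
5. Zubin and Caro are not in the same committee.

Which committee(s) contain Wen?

Wen: Quality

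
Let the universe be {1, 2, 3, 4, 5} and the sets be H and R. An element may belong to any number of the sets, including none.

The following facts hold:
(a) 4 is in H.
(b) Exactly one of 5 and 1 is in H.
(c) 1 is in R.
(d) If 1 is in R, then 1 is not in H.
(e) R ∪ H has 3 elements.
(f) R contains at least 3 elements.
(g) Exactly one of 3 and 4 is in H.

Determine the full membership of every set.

H = {4, 5}; R = {1, 4, 5}

From (a): 4 ∈ H.
From (c): 1 ∈ R.
(d): 1 ∉ H.
(g) (exactly one): 3 ∉ H.
(b) (exactly one): 5 ∈ H.
Suppose 2 ∈ H: no assignment then satisfies all the clues, so 2 ∉ H.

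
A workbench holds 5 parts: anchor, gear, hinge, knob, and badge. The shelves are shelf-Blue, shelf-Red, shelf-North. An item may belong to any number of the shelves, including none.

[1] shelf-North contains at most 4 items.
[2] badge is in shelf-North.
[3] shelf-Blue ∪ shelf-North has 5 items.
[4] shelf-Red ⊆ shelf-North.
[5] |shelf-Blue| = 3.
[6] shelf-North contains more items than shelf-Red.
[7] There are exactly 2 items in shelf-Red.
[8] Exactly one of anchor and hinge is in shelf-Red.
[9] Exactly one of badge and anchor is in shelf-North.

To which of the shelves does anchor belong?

From (2): badge ∈ shelf-North.
(9) (exactly one): anchor ∉ shelf-North.
(4) contrapositive: anchor ∉ shelf-Red.
(8) (exactly one): hinge ∈ shelf-Red.
(4) with hinge ∈ shelf-Red: hinge ∈ shelf-North.
Suppose anchor ∉ shelf-Blue: no assignment then satisfies all the clues, so anchor ∈ shelf-Blue.

anchor: shelf-Blue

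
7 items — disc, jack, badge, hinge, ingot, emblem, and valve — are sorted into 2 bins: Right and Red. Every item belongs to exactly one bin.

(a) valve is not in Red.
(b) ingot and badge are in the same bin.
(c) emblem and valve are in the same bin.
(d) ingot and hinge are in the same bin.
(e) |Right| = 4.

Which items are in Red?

Red = {badge, hinge, ingot}

From (a): valve ∉ Red.
(c): emblem matches valve: emblem ∉ Red.
Only one bin left: emblem ∈ Right.
Only one bin left: valve ∈ Right.
Suppose disc ∈ Red: no assignment then satisfies all the clues, so disc ∉ Red.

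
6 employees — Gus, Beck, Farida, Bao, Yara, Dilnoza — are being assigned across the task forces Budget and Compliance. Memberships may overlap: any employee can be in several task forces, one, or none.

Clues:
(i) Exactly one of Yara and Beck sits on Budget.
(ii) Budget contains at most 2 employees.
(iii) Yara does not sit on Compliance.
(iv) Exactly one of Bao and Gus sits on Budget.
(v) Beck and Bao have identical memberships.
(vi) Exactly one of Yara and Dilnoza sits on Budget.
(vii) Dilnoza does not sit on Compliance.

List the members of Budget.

Budget = {Gus, Yara}

From (iii): Yara ∉ Compliance.
From (vii): Dilnoza ∉ Compliance.
Suppose Gus ∉ Budget: no assignment then satisfies all the clues, so Gus ∈ Budget.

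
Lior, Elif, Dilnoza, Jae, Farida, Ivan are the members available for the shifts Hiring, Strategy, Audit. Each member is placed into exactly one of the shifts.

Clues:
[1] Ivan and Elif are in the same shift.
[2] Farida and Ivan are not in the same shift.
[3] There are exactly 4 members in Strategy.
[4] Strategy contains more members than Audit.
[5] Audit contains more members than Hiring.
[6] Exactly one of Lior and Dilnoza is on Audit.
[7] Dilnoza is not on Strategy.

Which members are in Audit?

Audit = {Dilnoza, Farida}

From (7): Dilnoza ∉ Strategy.
Suppose Lior ∈ Audit: no assignment then satisfies all the clues, so Lior ∉ Audit.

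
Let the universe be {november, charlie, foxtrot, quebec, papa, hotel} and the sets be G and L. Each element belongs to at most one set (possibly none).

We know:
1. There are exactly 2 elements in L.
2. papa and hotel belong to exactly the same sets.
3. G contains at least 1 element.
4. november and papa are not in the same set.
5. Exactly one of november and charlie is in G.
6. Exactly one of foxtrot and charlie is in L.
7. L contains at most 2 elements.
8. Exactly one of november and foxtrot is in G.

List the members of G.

G = {november}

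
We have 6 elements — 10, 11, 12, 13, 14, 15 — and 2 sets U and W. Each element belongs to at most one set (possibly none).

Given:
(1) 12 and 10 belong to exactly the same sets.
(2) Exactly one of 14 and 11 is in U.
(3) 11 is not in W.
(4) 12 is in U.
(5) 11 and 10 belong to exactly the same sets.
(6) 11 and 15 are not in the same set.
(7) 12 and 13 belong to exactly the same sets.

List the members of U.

From (3): 11 ∉ W.
From (4): 12 ∈ U.
(1): 10 matches 12: 10 ∈ U.
(5): 11 matches 10: 11 ∈ U.
(6): 15 ∉ U.
(7): 13 matches 12: 13 ∈ U.
(2) (exactly one): 14 ∉ U.

U = {10, 11, 12, 13}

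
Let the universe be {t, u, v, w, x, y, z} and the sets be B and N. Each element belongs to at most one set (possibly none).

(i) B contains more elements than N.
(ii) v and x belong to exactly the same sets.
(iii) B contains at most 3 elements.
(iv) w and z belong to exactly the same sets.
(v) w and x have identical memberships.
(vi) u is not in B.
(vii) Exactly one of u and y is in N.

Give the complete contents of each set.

B = {t, y}; N = {u}

From (vi): u ∉ B.
Suppose t ∉ B: no assignment then satisfies all the clues, so t ∈ B.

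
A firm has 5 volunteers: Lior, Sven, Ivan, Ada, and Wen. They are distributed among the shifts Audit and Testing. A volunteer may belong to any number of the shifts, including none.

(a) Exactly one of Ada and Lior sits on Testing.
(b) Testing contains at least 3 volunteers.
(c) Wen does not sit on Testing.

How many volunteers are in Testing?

3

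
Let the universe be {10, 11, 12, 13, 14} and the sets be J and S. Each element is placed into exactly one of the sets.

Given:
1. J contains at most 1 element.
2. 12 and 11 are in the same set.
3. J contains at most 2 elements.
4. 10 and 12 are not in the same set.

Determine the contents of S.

S = {11, 12, 13, 14}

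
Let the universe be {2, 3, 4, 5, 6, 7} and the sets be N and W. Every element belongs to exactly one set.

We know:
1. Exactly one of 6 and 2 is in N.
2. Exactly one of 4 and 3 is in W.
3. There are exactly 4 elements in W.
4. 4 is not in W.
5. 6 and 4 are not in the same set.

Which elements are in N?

N = {2, 4}

From (4): 4 ∉ W.
(2) (exactly one): 3 ∈ W.
Only one set left: 4 ∈ N.
(5): 6 ∉ N.
Only one set left: 6 ∈ W.
(1) (exactly one): 2 ∈ N.
(3): only 4 candidates remain for W, so all are in.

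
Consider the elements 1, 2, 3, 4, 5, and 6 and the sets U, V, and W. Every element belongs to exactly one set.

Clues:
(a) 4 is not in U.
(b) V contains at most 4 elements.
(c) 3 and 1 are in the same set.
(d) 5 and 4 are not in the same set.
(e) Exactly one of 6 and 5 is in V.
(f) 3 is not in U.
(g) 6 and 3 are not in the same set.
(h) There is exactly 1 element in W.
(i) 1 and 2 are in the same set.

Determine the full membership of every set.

From (a): 4 ∉ U.
From (f): 3 ∉ U.
(c): 1 matches 3: 1 ∉ U.
(i): 2 matches 1: 2 ∉ U.
Suppose 1 ∉ V: no assignment then satisfies all the clues, so 1 ∈ V.

U = {6}; V = {1, 2, 3, 5}; W = {4}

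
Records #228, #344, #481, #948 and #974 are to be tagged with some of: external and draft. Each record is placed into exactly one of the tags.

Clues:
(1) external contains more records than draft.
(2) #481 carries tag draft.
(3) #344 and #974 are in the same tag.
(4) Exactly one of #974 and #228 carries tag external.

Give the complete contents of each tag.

From (2): #481 ∈ draft.
Suppose #228 ∈ external: no assignment then satisfies all the clues, so #228 ∉ external.

external = {#344, #948, #974}; draft = {#228, #481}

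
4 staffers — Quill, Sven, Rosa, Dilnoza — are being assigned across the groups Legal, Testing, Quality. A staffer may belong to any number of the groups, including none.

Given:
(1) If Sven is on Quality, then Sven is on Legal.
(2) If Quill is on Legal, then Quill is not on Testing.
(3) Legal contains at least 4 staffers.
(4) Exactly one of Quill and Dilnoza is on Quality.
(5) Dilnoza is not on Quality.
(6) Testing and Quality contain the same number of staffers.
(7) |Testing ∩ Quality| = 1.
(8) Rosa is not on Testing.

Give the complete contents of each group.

Legal = {Dilnoza, Quill, Rosa, Sven}; Testing = {Dilnoza, Sven}; Quality = {Quill, Sven}

From (5): Dilnoza ∉ Quality.
From (8): Rosa ∉ Testing.
(3): only 4 candidates remain for Legal, so all are in.
(4) (exactly one): Quill ∈ Quality.
(2): Quill ∉ Testing.
Suppose Sven ∉ Testing: no assignment then satisfies all the clues, so Sven ∈ Testing.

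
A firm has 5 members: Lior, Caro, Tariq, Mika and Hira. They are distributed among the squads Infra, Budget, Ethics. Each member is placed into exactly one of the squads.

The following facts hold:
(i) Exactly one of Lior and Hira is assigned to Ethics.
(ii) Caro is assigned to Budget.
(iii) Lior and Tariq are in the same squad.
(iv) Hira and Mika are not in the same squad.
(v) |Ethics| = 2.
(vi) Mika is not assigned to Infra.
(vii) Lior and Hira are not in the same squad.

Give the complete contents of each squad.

Infra = {Hira}; Budget = {Caro, Mika}; Ethics = {Lior, Tariq}

From (ii): Caro ∈ Budget.
From (vi): Mika ∉ Infra.
Suppose Lior ∈ Infra: no assignment then satisfies all the clues, so Lior ∉ Infra.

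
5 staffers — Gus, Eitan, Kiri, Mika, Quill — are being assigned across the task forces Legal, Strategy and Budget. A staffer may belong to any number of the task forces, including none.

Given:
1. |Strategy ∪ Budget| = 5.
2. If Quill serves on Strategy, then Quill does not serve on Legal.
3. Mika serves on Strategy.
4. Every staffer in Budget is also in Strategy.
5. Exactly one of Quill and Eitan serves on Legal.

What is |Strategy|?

5

From (3): Mika ∈ Strategy.
Suppose Gus ∉ Strategy: no assignment then satisfies all the clues, so Gus ∈ Strategy.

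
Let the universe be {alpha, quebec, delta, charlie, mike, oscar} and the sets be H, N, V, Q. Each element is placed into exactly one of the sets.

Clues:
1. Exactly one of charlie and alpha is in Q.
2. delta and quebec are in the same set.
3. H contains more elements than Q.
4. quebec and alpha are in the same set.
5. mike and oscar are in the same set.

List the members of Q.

Q = {charlie}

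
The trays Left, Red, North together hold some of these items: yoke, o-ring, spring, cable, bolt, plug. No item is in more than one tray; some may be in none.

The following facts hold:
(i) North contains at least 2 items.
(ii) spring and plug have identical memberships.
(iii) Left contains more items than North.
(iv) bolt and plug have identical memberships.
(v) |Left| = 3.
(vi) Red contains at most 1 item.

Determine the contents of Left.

Left = {bolt, plug, spring}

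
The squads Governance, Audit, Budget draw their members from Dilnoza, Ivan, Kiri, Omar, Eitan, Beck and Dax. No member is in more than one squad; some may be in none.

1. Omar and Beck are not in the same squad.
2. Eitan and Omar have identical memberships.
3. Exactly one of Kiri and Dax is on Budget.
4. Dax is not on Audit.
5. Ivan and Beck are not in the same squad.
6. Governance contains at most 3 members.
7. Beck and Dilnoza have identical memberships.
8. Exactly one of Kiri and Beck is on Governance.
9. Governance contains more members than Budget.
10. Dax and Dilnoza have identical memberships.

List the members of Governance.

Governance = {Beck, Dax, Dilnoza}

From (4): Dax ∉ Audit.
(10): Dilnoza matches Dax: Dilnoza ∉ Audit.
(7): Beck matches Dilnoza: Beck ∉ Audit.
Suppose Dilnoza ∉ Governance: no assignment then satisfies all the clues, so Dilnoza ∈ Governance.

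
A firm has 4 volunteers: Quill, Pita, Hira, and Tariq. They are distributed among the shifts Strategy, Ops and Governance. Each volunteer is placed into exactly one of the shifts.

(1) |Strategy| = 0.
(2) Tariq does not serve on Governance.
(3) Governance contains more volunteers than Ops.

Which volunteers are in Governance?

Governance = {Hira, Pita, Quill}

From (2): Tariq ∉ Governance.
(1): Strategy already has 0, so the rest are out.
Only one shift left: Tariq ∈ Ops.
Suppose Quill ∉ Governance: no assignment then satisfies all the clues, so Quill ∈ Governance.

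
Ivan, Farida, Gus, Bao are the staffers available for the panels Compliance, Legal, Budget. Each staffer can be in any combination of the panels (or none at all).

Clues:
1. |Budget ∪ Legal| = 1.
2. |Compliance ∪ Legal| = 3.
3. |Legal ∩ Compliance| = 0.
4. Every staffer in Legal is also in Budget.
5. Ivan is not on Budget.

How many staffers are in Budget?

1

From (5): Ivan ∉ Budget.
(4) contrapositive: Ivan ∉ Legal.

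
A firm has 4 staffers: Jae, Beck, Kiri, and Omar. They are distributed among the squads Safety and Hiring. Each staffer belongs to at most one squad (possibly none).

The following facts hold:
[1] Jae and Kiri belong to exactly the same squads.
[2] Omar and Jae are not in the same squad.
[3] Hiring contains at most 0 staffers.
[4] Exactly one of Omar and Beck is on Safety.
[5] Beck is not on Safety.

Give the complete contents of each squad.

Safety = {Omar}; Hiring = {}

From (5): Beck ∉ Safety.
(3): Hiring already has 0, so the rest are out.
(4) (exactly one): Omar ∈ Safety.
(2): Jae ∉ Safety.
(1): Kiri matches Jae: Kiri ∉ Safety.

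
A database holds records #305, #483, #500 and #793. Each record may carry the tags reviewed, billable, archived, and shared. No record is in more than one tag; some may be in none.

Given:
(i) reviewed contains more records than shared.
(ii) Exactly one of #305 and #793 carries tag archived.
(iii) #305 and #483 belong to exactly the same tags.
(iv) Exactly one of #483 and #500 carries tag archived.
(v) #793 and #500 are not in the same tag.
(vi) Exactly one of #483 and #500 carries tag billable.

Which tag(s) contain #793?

#793: reviewed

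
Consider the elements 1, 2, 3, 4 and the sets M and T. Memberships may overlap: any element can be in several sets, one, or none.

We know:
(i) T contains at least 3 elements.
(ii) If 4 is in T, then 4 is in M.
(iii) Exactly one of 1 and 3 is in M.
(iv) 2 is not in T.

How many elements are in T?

3

From (iv): 2 ∉ T.
(i): only 3 candidates remain for T, so all are in.
(ii): 4 ∈ M.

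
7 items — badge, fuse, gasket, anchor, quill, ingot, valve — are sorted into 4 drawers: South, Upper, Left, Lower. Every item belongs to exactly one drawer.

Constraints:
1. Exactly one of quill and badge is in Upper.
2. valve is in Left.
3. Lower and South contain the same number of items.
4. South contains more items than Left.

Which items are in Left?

Left = {valve}

From (2): valve ∈ Left.
Suppose badge ∈ Left: no assignment then satisfies all the clues, so badge ∉ Left.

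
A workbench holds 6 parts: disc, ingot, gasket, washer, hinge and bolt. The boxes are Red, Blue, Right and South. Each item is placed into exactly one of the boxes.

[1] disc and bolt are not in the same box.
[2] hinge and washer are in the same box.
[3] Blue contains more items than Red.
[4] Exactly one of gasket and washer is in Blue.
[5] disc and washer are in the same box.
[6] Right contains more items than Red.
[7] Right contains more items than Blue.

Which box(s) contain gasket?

gasket: Blue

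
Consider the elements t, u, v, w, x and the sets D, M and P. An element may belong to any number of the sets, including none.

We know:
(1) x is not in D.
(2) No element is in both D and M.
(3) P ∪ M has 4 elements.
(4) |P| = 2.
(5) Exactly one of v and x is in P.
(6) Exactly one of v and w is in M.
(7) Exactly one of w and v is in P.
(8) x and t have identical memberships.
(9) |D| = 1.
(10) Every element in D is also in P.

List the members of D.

From (1): x ∉ D.
(8): t matches x: t ∉ D.
Suppose u ∉ D: no assignment then satisfies all the clues, so u ∈ D.

D = {u}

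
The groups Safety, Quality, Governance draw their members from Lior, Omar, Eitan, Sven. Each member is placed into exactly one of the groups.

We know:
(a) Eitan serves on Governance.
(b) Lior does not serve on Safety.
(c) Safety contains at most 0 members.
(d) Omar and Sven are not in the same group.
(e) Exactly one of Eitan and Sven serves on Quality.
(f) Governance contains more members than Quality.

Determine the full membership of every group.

Safety = {}; Quality = {Sven}; Governance = {Eitan, Lior, Omar}

From (a): Eitan ∈ Governance.
From (b): Lior ∉ Safety.
(c): Safety already has 0, so the rest are out.
(e) (exactly one): Sven ∈ Quality.
(d): Omar ∉ Quality.
Only one group left: Omar ∈ Governance.
Suppose Lior ∈ Quality: no assignment then satisfies all the clues, so Lior ∉ Quality.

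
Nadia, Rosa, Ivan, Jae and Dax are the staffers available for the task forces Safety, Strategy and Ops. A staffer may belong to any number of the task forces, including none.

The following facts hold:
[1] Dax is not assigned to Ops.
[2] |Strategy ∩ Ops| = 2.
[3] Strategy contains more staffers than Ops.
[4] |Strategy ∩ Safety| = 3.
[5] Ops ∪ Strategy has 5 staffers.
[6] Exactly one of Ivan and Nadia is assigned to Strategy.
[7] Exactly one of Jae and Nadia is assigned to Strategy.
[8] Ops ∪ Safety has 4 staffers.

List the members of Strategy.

Strategy = {Dax, Ivan, Jae, Rosa}

From (1): Dax ∉ Ops.
Suppose Nadia ∈ Strategy: no assignment then satisfies all the clues, so Nadia ∉ Strategy.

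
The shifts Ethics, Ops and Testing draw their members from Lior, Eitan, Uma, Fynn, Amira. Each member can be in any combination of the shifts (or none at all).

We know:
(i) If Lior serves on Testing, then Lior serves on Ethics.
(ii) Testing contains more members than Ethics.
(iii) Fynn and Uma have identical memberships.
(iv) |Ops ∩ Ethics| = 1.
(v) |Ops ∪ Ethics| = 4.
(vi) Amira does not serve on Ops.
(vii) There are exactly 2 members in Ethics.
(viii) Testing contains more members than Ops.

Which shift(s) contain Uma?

Uma: Ops, Testing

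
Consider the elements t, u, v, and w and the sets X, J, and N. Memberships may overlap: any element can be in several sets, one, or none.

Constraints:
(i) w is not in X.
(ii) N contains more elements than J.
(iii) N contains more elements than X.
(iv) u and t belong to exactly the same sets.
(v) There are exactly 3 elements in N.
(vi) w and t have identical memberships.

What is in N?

N = {t, u, w}

From (i): w ∉ X.
(vi): t matches w: t ∉ X.
(iv): u matches t: u ∉ X.
Suppose t ∉ N: no assignment then satisfies all the clues, so t ∈ N.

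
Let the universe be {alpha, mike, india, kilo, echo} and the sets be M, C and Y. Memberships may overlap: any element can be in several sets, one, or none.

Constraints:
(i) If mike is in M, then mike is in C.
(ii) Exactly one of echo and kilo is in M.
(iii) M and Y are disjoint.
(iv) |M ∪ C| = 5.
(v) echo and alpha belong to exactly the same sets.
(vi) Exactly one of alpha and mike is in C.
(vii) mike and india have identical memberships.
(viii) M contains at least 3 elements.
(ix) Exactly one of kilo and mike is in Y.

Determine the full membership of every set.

M = {alpha, echo, india, mike}; C = {india, kilo, mike}; Y = {kilo}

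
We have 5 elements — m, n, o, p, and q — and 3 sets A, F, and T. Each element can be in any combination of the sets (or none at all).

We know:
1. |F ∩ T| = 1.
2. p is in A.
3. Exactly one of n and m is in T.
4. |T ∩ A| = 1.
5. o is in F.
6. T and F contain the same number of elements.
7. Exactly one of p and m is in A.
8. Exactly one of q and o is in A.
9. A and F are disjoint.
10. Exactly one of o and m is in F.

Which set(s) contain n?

n: F, T

From (2): p ∈ A.
From (5): o ∈ F.
(7) (exactly one): m ∉ A.
(9) (disjoint): o ∉ A.
(9) (disjoint): p ∉ F.
(10) (exactly one): m ∉ F.
(8) (exactly one): q ∈ A.
(9) (disjoint): q ∉ F.
Suppose n ∈ A: no assignment then satisfies all the clues, so n ∉ A.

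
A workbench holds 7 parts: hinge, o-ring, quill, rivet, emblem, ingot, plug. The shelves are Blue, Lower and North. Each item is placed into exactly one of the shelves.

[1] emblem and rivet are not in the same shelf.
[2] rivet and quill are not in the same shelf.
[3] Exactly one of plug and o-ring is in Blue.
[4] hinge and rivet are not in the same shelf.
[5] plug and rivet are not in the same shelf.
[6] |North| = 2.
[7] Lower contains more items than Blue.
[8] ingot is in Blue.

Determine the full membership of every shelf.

Blue = {ingot, plug}; Lower = {emblem, hinge, quill}; North = {o-ring, rivet}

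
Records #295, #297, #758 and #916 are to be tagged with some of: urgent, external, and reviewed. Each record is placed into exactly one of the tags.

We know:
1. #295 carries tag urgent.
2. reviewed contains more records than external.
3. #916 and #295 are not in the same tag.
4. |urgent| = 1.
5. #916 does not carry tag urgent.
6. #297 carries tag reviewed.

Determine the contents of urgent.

From (1): #295 ∈ urgent.
From (5): #916 ∉ urgent.
From (6): #297 ∈ reviewed.
(4): urgent already has 1, so the rest are out.

urgent = {#295}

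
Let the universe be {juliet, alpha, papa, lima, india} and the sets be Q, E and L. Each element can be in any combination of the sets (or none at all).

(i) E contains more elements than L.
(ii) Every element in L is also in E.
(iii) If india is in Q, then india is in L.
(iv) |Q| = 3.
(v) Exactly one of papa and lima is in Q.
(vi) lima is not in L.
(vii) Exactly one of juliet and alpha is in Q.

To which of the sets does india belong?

india: E, L, Q

From (vi): lima ∉ L.
Suppose india ∉ Q: no assignment then satisfies all the clues, so india ∈ Q.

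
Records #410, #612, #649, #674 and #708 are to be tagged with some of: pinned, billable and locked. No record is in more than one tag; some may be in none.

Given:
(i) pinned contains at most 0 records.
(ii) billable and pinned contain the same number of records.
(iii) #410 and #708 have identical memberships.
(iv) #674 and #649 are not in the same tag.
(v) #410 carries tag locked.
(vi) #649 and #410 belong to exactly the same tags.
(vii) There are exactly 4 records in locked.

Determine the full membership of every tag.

pinned = {}; billable = {}; locked = {#410, #612, #649, #708}

From (v): #410 ∈ locked.
(i): pinned already has 0, so the rest are out.
(iii): #708 matches #410: #708 ∉ billable.
(iii): #708 matches #410: #708 ∈ locked.
(vi): #649 matches #410: #649 ∉ billable.
(vi): #649 matches #410: #649 ∈ locked.
(iv): #674 ∉ locked.
(vii): only 4 candidates remain for locked, so all are in.
Suppose #674 ∈ billable: no assignment then satisfies all the clues, so #674 ∉ billable.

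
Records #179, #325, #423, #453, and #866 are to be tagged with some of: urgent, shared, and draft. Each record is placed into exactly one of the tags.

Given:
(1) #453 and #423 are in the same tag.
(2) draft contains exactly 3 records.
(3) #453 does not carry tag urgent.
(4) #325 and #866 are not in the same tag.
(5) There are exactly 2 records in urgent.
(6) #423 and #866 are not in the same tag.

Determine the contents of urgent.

urgent = {#179, #866}

From (3): #453 ∉ urgent.
(1): #423 matches #453: #423 ∉ urgent.
Suppose #179 ∉ urgent: no assignment then satisfies all the clues, so #179 ∈ urgent.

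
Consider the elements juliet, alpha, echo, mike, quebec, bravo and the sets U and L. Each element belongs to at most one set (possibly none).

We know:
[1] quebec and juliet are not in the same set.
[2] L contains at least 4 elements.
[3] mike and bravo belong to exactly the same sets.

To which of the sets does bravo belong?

bravo: L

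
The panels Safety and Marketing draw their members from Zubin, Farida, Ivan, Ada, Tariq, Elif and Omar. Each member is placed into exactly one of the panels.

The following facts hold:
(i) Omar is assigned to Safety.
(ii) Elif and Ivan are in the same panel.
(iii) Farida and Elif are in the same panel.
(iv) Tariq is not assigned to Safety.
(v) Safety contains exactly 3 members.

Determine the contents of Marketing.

From (i): Omar ∈ Safety.
From (iv): Tariq ∉ Safety.
Only one panel left: Tariq ∈ Marketing.
Suppose Zubin ∈ Marketing: no assignment then satisfies all the clues, so Zubin ∉ Marketing.

Marketing = {Elif, Farida, Ivan, Tariq}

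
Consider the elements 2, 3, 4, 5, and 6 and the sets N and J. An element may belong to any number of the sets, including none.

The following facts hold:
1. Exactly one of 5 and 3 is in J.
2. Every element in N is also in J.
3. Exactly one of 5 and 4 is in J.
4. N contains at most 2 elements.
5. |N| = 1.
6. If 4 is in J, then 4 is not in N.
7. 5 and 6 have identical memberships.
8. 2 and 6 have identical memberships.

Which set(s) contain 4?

4: J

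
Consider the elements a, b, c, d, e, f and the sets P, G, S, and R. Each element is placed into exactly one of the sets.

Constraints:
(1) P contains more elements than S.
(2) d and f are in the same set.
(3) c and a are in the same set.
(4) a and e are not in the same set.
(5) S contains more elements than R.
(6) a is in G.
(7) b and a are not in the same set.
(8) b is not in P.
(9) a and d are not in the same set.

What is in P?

From (6): a ∈ G.
From (8): b ∉ P.
(3): c matches a: c ∉ P.
(3): c matches a: c ∈ G.
(4): e ∉ G.
(7): b ∉ G.
(9): d ∉ G.
(2): f matches d: f ∉ G.
Suppose d ∉ P: no assignment then satisfies all the clues, so d ∈ P.

P = {d, e, f}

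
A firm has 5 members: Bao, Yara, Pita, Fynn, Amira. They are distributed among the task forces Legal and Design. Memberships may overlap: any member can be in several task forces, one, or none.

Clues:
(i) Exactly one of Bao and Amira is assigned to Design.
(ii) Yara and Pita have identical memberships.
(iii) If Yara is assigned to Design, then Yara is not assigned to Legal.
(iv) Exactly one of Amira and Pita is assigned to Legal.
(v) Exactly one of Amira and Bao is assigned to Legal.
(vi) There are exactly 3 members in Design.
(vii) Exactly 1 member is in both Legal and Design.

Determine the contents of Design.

Design = {Amira, Pita, Yara}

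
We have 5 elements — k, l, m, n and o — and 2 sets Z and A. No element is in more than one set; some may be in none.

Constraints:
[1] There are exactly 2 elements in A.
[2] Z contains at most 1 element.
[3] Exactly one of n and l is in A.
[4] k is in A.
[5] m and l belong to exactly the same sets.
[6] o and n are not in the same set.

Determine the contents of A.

From (4): k ∈ A.
Suppose l ∈ A: no assignment then satisfies all the clues, so l ∉ A.

A = {k, n}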